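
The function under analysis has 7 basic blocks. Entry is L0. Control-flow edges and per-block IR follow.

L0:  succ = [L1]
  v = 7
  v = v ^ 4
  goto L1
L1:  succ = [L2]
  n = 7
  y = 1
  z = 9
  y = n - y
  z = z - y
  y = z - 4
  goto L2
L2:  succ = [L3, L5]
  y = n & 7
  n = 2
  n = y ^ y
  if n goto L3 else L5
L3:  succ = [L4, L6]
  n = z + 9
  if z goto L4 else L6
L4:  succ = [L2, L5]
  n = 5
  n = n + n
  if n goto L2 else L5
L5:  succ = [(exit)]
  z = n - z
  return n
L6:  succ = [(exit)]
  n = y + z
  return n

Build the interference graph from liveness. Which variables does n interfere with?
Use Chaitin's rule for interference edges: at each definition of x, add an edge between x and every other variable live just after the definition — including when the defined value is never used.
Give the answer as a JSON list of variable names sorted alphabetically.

Block summaries:
  L0 def {v} use ∅
  L1 def {n,y,z} use ∅
  L2 def {n,y} use {n}
  L3 def {n} use {z}
  L4 def {n} use ∅
  L5 def {z} use {n,z}
  L6 def {n} use {y,z}

Backward fixpoint:
  L0 li=∅ lo=∅
  L1 li=∅ lo={n,z}
  L2 li={n,z} lo={n,y,z}
  L3 li={y,z} lo={y,z}
  L4 li={z} lo={n,z}
  L5 li={n,z} lo=∅
  L6 li={y,z} lo=∅

Conflict graph:
  n↔{y,z}
  v↔∅
  y↔{n,z}
  z↔{n,y}

N(n) = ["y", "z"]

Answer: ["y", "z"]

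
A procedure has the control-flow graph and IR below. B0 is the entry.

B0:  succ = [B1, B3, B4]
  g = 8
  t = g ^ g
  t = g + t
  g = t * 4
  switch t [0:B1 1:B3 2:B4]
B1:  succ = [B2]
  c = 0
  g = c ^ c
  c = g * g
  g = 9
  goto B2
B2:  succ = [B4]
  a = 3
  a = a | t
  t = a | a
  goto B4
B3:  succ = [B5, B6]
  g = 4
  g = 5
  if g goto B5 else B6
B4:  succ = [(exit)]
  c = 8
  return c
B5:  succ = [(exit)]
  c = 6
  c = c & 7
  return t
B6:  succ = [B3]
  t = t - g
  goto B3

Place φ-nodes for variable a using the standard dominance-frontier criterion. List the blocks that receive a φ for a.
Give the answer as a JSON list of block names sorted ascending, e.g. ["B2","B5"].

idom tree: B1←B0 B2←B1 B3←B0 B4←B0 B5←B3 B6←B3
Dom∩ at merges:
  B3: preds {B0,B6}: {B0} ∩ {B0,B3,B6} = {B0}; idom=B0
  B4: preds {B0,B2}: {B0} ∩ {B0,B1,B2} = {B0}; idom=B0

DF derivation:
  B3←B0: walk · to B0
  B3←B6: walk B6→B3 to B0
  B4←B0: walk · to B0
  B4←B2: walk B2→B1 to B0
  B0: DF=∅
  B1: DF={B4}
  B2: DF={B4}
  B3: DF={B3}
  B4: DF=∅
  B5: DF=∅
  B6: DF={B3}

φ for a: defs {B2}
  DF⁺ = {B4}

Answer: ["B4"]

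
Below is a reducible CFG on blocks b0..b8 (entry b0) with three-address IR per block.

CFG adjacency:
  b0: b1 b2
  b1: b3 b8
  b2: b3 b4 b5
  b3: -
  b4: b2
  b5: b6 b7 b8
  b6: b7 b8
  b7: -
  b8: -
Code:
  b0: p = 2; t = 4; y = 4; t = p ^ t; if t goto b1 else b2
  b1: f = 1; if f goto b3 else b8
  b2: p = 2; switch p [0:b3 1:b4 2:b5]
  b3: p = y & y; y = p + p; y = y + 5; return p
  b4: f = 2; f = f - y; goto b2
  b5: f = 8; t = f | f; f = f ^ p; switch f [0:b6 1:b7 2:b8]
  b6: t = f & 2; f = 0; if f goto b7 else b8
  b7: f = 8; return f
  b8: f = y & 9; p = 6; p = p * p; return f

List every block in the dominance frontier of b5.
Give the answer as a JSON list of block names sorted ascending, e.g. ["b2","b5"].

Answer: ["b8"]

Derivation:
idom tree: b1←b0 b2←b0 b3←b0 b4←b2 b5←b2 b6←b5 b7←b5 b8←b0
Dom at joins:
  b2: preds {b0,b4}: {b0} ∩ {b0,b2,b4} = {b0}; idom=b0
  b3: preds {b1,b2}: {b0,b1} ∩ {b0,b2} = {b0}; idom=b0
  b7: preds {b5,b6}: {b0,b2,b5} ∩ {b0,b2,b5,b6} = {b0,b2,b5}; idom=b5
  b8: preds {b1,b5,b6}: {b0,b1} ∩ {b0,b2,b5} ∩ {b0,b2,b5,b6} = {b0}; idom=b0

DF derivation:
  join b2 pred b0: · stop@b0
  join b2 pred b4: b4→b2 stop@b0
  join b3 pred b1: b1 stop@b0
  join b3 pred b2: b2 stop@b0
  join b7 pred b5: · stop@b5
  join b7 pred b6: b6 stop@b5
  join b8 pred b1: b1 stop@b0
  join b8 pred b5: b5→b2 stop@b0
  join b8 pred b6: b6→b5→b2 stop@b0
  DF(b0)=∅
  DF(b1)={b3,b8}
  DF(b2)={b2,b3,b8}
  DF(b3)=∅
  DF(b4)={b2}
  DF(b5)={b8}
  DF(b6)={b7,b8}
  DF(b7)=∅
  DF(b8)=∅

DF(b5) = ["b8"]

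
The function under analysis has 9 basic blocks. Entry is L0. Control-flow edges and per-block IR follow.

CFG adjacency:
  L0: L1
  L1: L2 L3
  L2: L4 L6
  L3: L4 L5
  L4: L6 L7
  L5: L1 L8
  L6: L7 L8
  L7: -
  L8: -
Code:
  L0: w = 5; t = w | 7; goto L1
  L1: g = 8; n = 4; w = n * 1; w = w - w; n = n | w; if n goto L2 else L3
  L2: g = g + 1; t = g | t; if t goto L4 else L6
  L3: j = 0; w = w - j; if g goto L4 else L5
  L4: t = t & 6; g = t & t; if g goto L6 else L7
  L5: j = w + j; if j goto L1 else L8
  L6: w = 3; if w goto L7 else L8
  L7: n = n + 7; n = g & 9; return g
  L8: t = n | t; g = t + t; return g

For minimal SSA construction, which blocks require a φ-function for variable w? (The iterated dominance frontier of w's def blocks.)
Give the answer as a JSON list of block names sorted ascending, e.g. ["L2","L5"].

idom tree: L1←L0 L2←L1 L3←L1 L4←L1 L5←L3 L6←L1 L7←L1 L8←L1
Dom at joins:
  L1: preds {L0,L5}: {L0} ∩ {L0,L1,L3,L5} = {L0}; idom=L0
  L4: preds {L2,L3}: {L0,L1,L2} ∩ {L0,L1,L3} = {L0,L1}; idom=L1
  L6: preds {L2,L4}: {L0,L1,L2} ∩ {L0,L1,L4} = {L0,L1}; idom=L1
  L7: preds {L4,L6}: {L0,L1,L4} ∩ {L0,L1,L6} = {L0,L1}; idom=L1
  L8: preds {L5,L6}: {L0,L1,L3,L5} ∩ {L0,L1,L6} = {L0,L1}; idom=L1

DF walk-up:
  L1←L0: walk · to L0
  L1←L5: walk L5→L3→L1 to L0
  L4←L2: walk L2 to L1
  L4←L3: walk L3 to L1
  L6←L2: walk L2 to L1
  L6←L4: walk L4 to L1
  L7←L4: walk L4 to L1
  L7←L6: walk L6 to L1
  L8←L5: walk L5→L3 to L1
  L8←L6: walk L6 to L1
  DF(L0)=∅
  DF(L1)={L1}
  DF(L2)={L4,L6}
  DF(L3)={L1,L4,L8}
  DF(L4)={L6,L7}
  DF(L5)={L1,L8}
  DF(L6)={L7,L8}
  DF(L7)=∅
  DF(L8)=∅

φ for w: defs {L0,L1,L3,L6}
  DF⁺ = {L1,L4,L6,L7,L8}

Answer: ["L1", "L4", "L6", "L7", "L8"]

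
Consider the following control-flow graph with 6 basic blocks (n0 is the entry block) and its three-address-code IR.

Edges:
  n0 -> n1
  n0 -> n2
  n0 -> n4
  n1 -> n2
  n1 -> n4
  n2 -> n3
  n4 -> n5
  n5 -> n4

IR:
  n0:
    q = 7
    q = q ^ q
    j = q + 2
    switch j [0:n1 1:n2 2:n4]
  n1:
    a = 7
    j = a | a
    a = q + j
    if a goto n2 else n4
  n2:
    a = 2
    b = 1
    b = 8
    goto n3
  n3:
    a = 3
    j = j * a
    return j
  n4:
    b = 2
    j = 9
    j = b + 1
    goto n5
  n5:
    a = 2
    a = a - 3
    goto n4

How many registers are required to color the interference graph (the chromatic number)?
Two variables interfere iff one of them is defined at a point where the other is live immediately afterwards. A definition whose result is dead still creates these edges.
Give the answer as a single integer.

Block summaries:
  n0: {j,q} / ∅
  n1: {a,j} / {q}
  n2: {a,b} / ∅
  n3: {a,j} / {j}
  n4: {b,j} / ∅
  n5: {a} / ∅

Backward fixpoint:
  live n0: ∅→{j,q}
  live n1: {q}→{j}
  live n2: {j}→{j}
  live n3: {j}→∅
  live n4: ∅→∅
  live n5: ∅→∅

Interference:
  a↔{j,q}
  b↔{j}
  j↔{a,b,q}
  q↔{a,j}

Chromatic number:
  clique {a,j,q} ⇒ need ≥ 3
  3-colouring: R0={j}  R1={a,b}  R2={q}
  χ = 3

Answer: 3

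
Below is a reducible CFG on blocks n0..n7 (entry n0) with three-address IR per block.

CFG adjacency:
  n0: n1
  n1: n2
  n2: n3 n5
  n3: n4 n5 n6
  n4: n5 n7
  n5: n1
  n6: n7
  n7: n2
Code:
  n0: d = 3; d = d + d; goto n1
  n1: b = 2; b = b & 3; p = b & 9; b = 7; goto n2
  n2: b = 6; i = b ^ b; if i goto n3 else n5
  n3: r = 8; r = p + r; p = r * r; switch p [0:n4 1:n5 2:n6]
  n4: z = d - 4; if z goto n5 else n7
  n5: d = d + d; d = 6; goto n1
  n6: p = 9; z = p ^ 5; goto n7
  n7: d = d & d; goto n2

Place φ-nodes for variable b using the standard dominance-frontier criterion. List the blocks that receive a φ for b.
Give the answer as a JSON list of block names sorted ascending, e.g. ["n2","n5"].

idom tree: n1←n0 n2←n1 n3←n2 n4←n3 n5←n2 n6←n3 n7←n3
Join-block Dom:
  n1: preds {n0,n5}: {n0} ∩ {n0,n1,n2,n5} = {n0}; idom=n0
  n2: preds {n1,n7}: {n0,n1} ∩ {n0,n1,n2,n3,n7} = {n0,n1}; idom=n1
  n5: preds {n2,n3,n4}: {n0,n1,n2} ∩ {n0,n1,n2,n3} ∩ {n0,n1,n2,n3,n4} = {n0,n1,n2}; idom=n2
  n7: preds {n4,n6}: {n0,n1,n2,n3,n4} ∩ {n0,n1,n2,n3,n6} = {n0,n1,n2,n3}; idom=n3

DF walk-up:
  join n1 pred n0: · stop@n0
  join n1 pred n5: n5→n2→n1 stop@n0
  join n2 pred n1: · stop@n1
  join n2 pred n7: n7→n3→n2 stop@n1
  join n5 pred n2: · stop@n2
  join n5 pred n3: n3 stop@n2
  join n5 pred n4: n4→n3 stop@n2
  join n7 pred n4: n4 stop@n3
  join n7 pred n6: n6 stop@n3
  n0: DF=∅
  n1: DF={n1}
  n2: DF={n1,n2}
  n3: DF={n2,n5}
  n4: DF={n5,n7}
  n5: DF={n1}
  n6: DF={n7}
  n7: DF={n2}

φ for b: defs {n1,n2}
  DF⁺ = {n1,n2}

Answer: ["n1", "n2"]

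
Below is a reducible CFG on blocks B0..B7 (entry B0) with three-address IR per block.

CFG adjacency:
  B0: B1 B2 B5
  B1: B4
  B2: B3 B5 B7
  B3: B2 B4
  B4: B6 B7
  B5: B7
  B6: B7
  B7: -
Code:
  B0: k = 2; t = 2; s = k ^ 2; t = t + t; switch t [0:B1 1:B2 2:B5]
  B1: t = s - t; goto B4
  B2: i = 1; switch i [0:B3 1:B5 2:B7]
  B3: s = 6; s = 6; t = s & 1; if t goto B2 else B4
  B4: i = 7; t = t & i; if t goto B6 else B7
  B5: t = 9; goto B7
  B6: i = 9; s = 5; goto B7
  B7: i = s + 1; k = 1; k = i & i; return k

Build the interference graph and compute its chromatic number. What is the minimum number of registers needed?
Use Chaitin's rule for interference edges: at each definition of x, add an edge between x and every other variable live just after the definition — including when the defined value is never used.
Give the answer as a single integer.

Answer: 3

Analysis:
Per-block:
  B0 def {k,s,t} use ∅
  B1 def {t} use {s,t}
  B2 def {i} use ∅
  B3 def {s,t} use ∅
  B4 def {i,t} use {t}
  B5 def {t} use ∅
  B6 def {i,s} use ∅
  B7 def {i,k} use {s}

Liveness:
  B0: in=∅ out={s,t}
  B1: in={s,t} out={s,t}
  B2: in={s} out={s}
  B3: in=∅ out={s,t}
  B4: in={s,t} out={s}
  B5: in={s} out={s}
  B6: in=∅ out={s}
  B7: in={s} out=∅

Interfere edges:
  i: {k,s,t}
  k: {i,t}
  s: {i,t}
  t: {i,k,s}

Chromatic number:
  lower bound: {i,k,t} mutually conflict ⇒ χ ≥ 3
  assign i→R0 k→R2 s→R2 t→R1 — no edge inside a register ⇒ χ ≤ 3
  χ = 3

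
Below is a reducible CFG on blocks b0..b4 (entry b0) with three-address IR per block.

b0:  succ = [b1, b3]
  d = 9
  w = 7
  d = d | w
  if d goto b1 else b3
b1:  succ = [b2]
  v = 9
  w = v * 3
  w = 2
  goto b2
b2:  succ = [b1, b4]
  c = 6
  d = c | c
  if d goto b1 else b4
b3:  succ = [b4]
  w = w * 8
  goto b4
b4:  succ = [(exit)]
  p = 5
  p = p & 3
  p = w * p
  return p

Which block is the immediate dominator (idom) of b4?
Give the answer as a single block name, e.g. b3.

idom tree: b1←b0 b2←b1 b3←b0 b4←b0
Dom at joins:
  b1: preds {b0,b2}: {b0} ∩ {b0,b1,b2} = {b0}; idom=b0
  b4: preds {b2,b3}: {b0,b1,b2} ∩ {b0,b3} = {b0}; idom=b0

idom(b4) = b0

Answer: b0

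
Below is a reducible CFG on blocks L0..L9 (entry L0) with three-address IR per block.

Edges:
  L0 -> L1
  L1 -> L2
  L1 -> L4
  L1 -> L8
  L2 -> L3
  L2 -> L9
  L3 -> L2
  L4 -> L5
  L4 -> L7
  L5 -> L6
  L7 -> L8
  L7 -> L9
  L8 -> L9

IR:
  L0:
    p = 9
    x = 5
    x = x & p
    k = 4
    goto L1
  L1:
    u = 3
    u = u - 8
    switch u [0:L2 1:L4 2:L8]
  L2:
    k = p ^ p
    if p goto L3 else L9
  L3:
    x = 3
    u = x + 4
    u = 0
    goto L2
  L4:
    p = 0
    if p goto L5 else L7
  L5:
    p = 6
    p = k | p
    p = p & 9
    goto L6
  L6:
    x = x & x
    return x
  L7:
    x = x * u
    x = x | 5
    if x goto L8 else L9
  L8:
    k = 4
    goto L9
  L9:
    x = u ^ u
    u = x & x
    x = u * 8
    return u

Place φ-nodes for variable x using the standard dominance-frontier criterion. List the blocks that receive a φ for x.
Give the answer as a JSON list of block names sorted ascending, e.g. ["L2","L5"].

Answer: ["L2", "L8", "L9"]

Derivation:
idom tree: L1←L0 L2←L1 L3←L2 L4←L1 L5←L4 L6←L5 L7←L4 L8←L1 L9←L1
Join-block Dom:
  L2: preds {L1,L3}: {L0,L1} ∩ {L0,L1,L2,L3} = {L0,L1}; idom=L1
  L8: preds {L1,L7}: {L0,L1} ∩ {L0,L1,L4,L7} = {L0,L1}; idom=L1
  L9: preds {L2,L7,L8}: {L0,L1,L2} ∩ {L0,L1,L4,L7} ∩ {L0,L1,L8} = {L0,L1}; idom=L1

Frontier:
  join L2 pred L1: · stop@L1
  join L2 pred L3: L3→L2 stop@L1
  join L8 pred L1: · stop@L1
  join L8 pred L7: L7→L4 stop@L1
  join L9 pred L2: L2 stop@L1
  join L9 pred L7: L7→L4 stop@L1
  join L9 pred L8: L8 stop@L1
  DF(L0)=∅
  DF(L1)=∅
  DF(L2)={L2,L9}
  DF(L3)={L2}
  DF(L4)={L8,L9}
  DF(L5)=∅
  DF(L6)=∅
  DF(L7)={L8,L9}
  DF(L8)={L9}
  DF(L9)=∅

φ for x: defs {L0,L3,L6,L7,L9}
  DF⁺ = {L2,L8,L9}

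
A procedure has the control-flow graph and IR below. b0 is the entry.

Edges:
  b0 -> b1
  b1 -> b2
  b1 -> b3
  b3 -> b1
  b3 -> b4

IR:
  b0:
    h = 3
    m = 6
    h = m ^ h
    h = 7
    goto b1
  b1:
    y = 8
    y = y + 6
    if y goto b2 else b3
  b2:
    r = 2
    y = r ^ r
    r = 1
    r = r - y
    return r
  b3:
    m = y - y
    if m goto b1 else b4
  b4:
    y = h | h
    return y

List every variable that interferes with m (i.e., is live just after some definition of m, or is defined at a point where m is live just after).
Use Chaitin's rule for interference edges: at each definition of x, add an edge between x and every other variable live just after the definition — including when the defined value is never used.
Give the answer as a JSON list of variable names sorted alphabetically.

Answer: ["h"]

Working:
Per-block:
  b0 def {h,m} use ∅
  b1 def {y} use ∅
  b2 def {r,y} use ∅
  b3 def {m} use {y}
  b4 def {y} use {h}

Liveness:
  b0 li=∅ lo={h}
  b1 li={h} lo={h,y}
  b2 li=∅ lo=∅
  b3 li={h,y} lo={h}
  b4 li={h} lo=∅

Interference:
  h: {m,y}
  m: {h}
  r: {y}
  y: {h,r}

N(m) = ["h"]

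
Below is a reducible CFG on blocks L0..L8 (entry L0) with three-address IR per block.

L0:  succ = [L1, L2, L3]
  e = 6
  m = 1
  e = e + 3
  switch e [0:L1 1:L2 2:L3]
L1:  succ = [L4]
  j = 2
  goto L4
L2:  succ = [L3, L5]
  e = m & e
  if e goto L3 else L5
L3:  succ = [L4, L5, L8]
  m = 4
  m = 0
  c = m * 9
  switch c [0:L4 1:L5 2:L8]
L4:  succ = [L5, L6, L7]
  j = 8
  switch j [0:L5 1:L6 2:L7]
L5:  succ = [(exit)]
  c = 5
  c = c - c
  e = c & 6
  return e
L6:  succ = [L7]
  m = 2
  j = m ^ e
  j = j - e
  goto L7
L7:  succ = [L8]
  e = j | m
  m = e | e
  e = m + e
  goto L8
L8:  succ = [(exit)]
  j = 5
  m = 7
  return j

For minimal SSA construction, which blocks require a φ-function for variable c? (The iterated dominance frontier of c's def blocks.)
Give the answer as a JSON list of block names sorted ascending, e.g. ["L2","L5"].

idom tree: L1←L0 L2←L0 L3←L0 L4←L0 L5←L0 L6←L4 L7←L4 L8←L0
Join-block Dom:
  L3: preds {L0,L2}: {L0} ∩ {L0,L2} = {L0}; idom=L0
  L4: preds {L1,L3}: {L0,L1} ∩ {L0,L3} = {L0}; idom=L0
  L5: preds {L2,L3,L4}: {L0,L2} ∩ {L0,L3} ∩ {L0,L4} = {L0}; idom=L0
  L7: preds {L4,L6}: {L0,L4} ∩ {L0,L4,L6} = {L0,L4}; idom=L4
  L8: preds {L3,L7}: {L0,L3} ∩ {L0,L4,L7} = {L0}; idom=L0

Frontier:
  join L3 pred L0: · stop@L0
  join L3 pred L2: L2 stop@L0
  join L4 pred L1: L1 stop@L0
  join L4 pred L3: L3 stop@L0
  join L5 pred L2: L2 stop@L0
  join L5 pred L3: L3 stop@L0
  join L5 pred L4: L4 stop@L0
  join L7 pred L4: · stop@L4
  join L7 pred L6: L6 stop@L4
  join L8 pred L3: L3 stop@L0
  join L8 pred L7: L7→L4 stop@L0
  DF(L0)=∅
  DF(L1)={L4}
  DF(L2)={L3,L5}
  DF(L3)={L4,L5,L8}
  DF(L4)={L5,L8}
  DF(L5)=∅
  DF(L6)={L7}
  DF(L7)={L8}
  DF(L8)=∅

φ for c: defs {L3,L5}
  DF⁺ = {L4,L5,L8}

Answer: ["L4", "L5", "L8"]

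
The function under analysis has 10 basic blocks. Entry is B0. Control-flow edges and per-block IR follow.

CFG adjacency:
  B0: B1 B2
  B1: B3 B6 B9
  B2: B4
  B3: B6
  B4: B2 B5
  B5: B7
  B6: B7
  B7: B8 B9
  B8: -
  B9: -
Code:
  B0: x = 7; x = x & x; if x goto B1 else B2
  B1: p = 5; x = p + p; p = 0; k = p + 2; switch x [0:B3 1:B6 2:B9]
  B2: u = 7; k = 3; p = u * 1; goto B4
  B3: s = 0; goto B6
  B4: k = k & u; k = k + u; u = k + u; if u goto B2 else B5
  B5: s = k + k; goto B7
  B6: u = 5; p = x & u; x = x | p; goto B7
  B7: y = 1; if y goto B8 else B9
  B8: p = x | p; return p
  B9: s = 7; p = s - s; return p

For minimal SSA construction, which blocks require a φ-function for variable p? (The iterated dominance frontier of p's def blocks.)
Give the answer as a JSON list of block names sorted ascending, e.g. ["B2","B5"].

idom tree: B1←B0 B2←B0 B3←B1 B4←B2 B5←B4 B6←B1 B7←B0 B8←B7 B9←B0
Dom at joins:
  B2: preds {B0,B4}: {B0} ∩ {B0,B2,B4} = {B0}; idom=B0
  B6: preds {B1,B3}: {B0,B1} ∩ {B0,B1,B3} = {B0,B1}; idom=B1
  B7: preds {B5,B6}: {B0,B2,B4,B5} ∩ {B0,B1,B6} = {B0}; idom=B0
  B9: preds {B1,B7}: {B0,B1} ∩ {B0,B7} = {B0}; idom=B0

DF derivation:
  join B2 pred B0: · stop@B0
  join B2 pred B4: B4→B2 stop@B0
  join B6 pred B1: · stop@B1
  join B6 pred B3: B3 stop@B1
  join B7 pred B5: B5→B4→B2 stop@B0
  join B7 pred B6: B6→B1 stop@B0
  join B9 pred B1: B1 stop@B0
  join B9 pred B7: B7 stop@B0
  DF(B0)=∅
  DF(B1)={B7,B9}
  DF(B2)={B2,B7}
  DF(B3)={B6}
  DF(B4)={B2,B7}
  DF(B5)={B7}
  DF(B6)={B7}
  DF(B7)={B9}
  DF(B8)=∅
  DF(B9)=∅

φ for p: defs {B1,B2,B6,B8,B9}
  DF⁺ = {B2,B7,B9}

Answer: ["B2", "B7", "B9"]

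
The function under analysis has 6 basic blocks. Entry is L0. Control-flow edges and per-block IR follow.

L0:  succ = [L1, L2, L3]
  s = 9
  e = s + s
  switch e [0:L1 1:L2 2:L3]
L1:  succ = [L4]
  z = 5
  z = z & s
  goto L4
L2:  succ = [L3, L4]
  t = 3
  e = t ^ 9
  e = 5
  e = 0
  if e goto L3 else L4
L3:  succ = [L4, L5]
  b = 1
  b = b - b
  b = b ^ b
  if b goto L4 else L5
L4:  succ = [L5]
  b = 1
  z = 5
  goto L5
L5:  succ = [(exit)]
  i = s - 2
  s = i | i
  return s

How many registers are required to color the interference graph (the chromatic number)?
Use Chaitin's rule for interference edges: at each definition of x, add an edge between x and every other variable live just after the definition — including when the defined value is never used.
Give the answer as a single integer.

def/use:
  L0: {e,s} / ∅
  L1: {z} / {s}
  L2: {e,t} / ∅
  L3: {b} / ∅
  L4: {b,z} / ∅
  L5: {i,s} / {s}

Live sets:
  L0 li=∅ lo={s}
  L1 li={s} lo={s}
  L2 li={s} lo={s}
  L3 li={s} lo={s}
  L4 li={s} lo={s}
  L5 li={s} lo=∅

Interfere edges:
  b: {s}
  e: {s}
  i: ∅
  s: {b,e,t,z}
  t: {s}
  z: {s}

Registers:
  {b,s} pairwise interfere (2-clique) ⇒ χ ≥ 2
  2-colouring: r0={i,s}  r1={b,e,t,z}
  χ = 2

Answer: 2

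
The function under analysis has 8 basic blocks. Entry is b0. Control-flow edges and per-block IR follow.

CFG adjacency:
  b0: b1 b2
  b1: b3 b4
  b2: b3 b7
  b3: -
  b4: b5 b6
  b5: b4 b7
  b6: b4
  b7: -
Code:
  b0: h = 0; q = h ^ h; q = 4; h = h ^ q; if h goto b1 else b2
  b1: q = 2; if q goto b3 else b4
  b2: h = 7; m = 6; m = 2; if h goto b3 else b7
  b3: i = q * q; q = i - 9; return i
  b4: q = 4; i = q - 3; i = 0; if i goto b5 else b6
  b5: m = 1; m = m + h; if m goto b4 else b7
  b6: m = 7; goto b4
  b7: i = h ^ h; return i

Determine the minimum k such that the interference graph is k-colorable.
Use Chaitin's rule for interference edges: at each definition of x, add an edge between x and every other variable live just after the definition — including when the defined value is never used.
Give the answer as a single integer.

Block summaries:
  b0: {h,q} / ∅
  b1: {q} / ∅
  b2: {h,m} / ∅
  b3: {i,q} / {q}
  b4: {i,q} / ∅
  b5: {m} / {h}
  b6: {m} / ∅
  b7: {i} / {h}

Backward fixpoint:
  b0 li=∅ lo={h,q}
  b1 li={h} lo={h,q}
  b2 li={q} lo={h,q}
  b3 li={q} lo=∅
  b4 li={h} lo={h}
  b5 li={h} lo={h}
  b6 li={h} lo={h}
  b7 li={h} lo=∅

Conflict graph:
  h: {i,m,q}
  i: {h,q}
  m: {h,q}
  q: {h,i,m}

Chromatic number:
  lower bound: {h,i,q} mutually conflict ⇒ χ ≥ 3
  3-colouring: r0={h}  r1={q}  r2={i,m}
  χ = 3

Answer: 3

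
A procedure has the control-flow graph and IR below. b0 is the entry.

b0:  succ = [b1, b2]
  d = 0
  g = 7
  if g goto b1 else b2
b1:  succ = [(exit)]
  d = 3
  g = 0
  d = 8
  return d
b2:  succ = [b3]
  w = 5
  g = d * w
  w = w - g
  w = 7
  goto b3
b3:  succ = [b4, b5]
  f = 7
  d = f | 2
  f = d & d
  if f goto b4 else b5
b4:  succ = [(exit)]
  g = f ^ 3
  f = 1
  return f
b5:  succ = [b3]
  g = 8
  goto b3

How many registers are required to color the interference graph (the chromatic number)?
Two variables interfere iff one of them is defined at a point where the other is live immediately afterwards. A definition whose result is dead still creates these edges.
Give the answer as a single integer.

def/use:
  b0: def={d,g} ue=∅
  b1: def={d,g} ue=∅
  b2: def={g,w} ue={d}
  b3: def={d,f} ue=∅
  b4: def={f,g} ue={f}
  b5: def={g} ue=∅

Backward fixpoint:
  b0 li=∅ lo={d}
  b1 li=∅ lo=∅
  b2 li={d} lo=∅
  b3 li=∅ lo={f}
  b4 li={f} lo=∅
  b5 li=∅ lo=∅

Conflict graph:
  d↔{g,w}
  f↔∅
  g↔{d,w}
  w↔{d,g}

Registers:
  lower bound: {d,g,w} mutually conflict ⇒ χ ≥ 3
  3-colouring: R0={d,f}  R1={g}  R2={w}
  χ = 3

Answer: 3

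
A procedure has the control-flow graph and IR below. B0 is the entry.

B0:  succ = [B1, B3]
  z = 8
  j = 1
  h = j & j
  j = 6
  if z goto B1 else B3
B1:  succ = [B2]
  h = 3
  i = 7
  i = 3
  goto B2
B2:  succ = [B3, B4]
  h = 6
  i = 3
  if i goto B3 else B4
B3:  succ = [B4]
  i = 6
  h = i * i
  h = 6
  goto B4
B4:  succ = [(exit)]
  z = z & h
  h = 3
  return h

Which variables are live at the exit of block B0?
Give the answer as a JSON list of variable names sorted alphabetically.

Per-block:
  B0: {h,j,z} / ∅
  B1: {h,i} / ∅
  B2: {h,i} / ∅
  B3: {h,i} / ∅
  B4: {h,z} / {h,z}

Liveness:
  B0: in=∅ out={z}
  B1: in={z} out={z}
  B2: in={z} out={h,z}
  B3: in={z} out={h,z}
  B4: in={h,z} out=∅

live-out(B0) = ["z"]

Answer: ["z"]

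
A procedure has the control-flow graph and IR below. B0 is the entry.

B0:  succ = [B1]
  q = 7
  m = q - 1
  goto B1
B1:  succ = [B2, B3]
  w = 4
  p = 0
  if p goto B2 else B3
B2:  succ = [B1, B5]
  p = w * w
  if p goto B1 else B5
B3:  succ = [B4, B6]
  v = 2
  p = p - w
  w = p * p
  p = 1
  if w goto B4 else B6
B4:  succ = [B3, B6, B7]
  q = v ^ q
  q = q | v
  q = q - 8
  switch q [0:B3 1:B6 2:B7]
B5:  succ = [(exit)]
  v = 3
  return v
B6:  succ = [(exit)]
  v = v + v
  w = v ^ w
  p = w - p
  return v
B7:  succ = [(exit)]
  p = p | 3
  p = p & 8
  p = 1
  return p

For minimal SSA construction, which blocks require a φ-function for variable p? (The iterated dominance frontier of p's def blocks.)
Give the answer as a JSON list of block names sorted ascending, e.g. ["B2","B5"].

idom tree: B1←B0 B2←B1 B3←B1 B4←B3 B5←B2 B6←B3 B7←B4
Join-block Dom:
  B1: preds {B0,B2}: {B0} ∩ {B0,B1,B2} = {B0}; idom=B0
  B3: preds {B1,B4}: {B0,B1} ∩ {B0,B1,B3,B4} = {B0,B1}; idom=B1
  B6: preds {B3,B4}: {B0,B1,B3} ∩ {B0,B1,B3,B4} = {B0,B1,B3}; idom=B3

DF derivation:
  B1←B0: walk · to B0
  B1←B2: walk B2→B1 to B0
  B3←B1: walk · to B1
  B3←B4: walk B4→B3 to B1
  B6←B3: walk · to B3
  B6←B4: walk B4 to B3
  B0: DF=∅
  B1: DF={B1}
  B2: DF={B1}
  B3: DF={B3}
  B4: DF={B3,B6}
  B5: DF=∅
  B6: DF=∅
  B7: DF=∅

φ for p: defs {B1,B2,B3,B6,B7}
  DF⁺ = {B1,B3}

Answer: ["B1", "B3"]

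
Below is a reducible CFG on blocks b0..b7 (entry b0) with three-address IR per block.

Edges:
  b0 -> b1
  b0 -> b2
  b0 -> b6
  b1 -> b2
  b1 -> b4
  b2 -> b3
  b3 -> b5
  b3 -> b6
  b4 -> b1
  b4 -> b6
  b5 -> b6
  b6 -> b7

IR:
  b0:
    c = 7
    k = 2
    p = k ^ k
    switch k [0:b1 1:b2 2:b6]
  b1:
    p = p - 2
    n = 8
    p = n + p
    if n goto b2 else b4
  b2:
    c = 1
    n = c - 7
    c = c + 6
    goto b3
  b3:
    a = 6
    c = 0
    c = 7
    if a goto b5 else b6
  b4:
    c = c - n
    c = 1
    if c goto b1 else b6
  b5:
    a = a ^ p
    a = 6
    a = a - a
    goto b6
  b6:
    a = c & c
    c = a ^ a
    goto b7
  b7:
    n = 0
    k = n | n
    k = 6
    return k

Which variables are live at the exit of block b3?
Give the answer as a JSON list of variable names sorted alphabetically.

Answer: ["a", "c", "p"]

Working:
Per-block:
  b0: {c,k,p} / ∅
  b1: {n,p} / {p}
  b2: {c,n} / ∅
  b3: {a,c} / ∅
  b4: {c} / {c,n}
  b5: {a} / {a,p}
  b6: {a,c} / {c}
  b7: {k,n} / ∅

Liveness:
  b0: in=∅ out={c,p}
  b1: in={c,p} out={c,n,p}
  b2: in={p} out={p}
  b3: in={p} out={a,c,p}
  b4: in={c,n,p} out={c,p}
  b5: in={a,c,p} out={c}
  b6: in={c} out=∅
  b7: in=∅ out=∅

live-out(b3) = ["a", "c", "p"]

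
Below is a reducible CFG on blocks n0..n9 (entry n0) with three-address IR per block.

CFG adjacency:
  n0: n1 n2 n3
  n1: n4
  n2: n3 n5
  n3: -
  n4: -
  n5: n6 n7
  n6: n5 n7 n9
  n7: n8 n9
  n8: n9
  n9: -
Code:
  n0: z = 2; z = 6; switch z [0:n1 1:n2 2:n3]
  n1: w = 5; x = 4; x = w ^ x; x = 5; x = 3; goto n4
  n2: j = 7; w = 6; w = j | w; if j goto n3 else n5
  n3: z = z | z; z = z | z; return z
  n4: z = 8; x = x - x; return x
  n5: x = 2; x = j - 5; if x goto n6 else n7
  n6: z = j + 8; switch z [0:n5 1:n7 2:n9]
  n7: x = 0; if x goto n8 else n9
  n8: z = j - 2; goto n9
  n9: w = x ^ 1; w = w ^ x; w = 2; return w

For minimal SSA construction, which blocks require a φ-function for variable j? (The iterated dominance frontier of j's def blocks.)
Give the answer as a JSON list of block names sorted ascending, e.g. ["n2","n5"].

Answer: ["n3"]

Derivation:
idom tree: n1←n0 n2←n0 n3←n0 n4←n1 n5←n2 n6←n5 n7←n5 n8←n7 n9←n5
Dom at joins:
  n3: preds {n0,n2}: {n0} ∩ {n0,n2} = {n0}; idom=n0
  n5: preds {n2,n6}: {n0,n2} ∩ {n0,n2,n5,n6} = {n0,n2}; idom=n2
  n7: preds {n5,n6}: {n0,n2,n5} ∩ {n0,n2,n5,n6} = {n0,n2,n5}; idom=n5
  n9: preds {n6,n7,n8}: {n0,n2,n5,n6} ∩ {n0,n2,n5,n7} ∩ {n0,n2,n5,n7,n8} = {n0,n2,n5}; idom=n5

DF walk-up:
  join n3 pred n0: · stop@n0
  join n3 pred n2: n2 stop@n0
  join n5 pred n2: · stop@n2
  join n5 pred n6: n6→n5 stop@n2
  join n7 pred n5: · stop@n5
  join n7 pred n6: n6 stop@n5
  join n9 pred n6: n6 stop@n5
  join n9 pred n7: n7 stop@n5
  join n9 pred n8: n8→n7 stop@n5
  n0: DF=∅
  n1: DF=∅
  n2: DF={n3}
  n3: DF=∅
  n4: DF=∅
  n5: DF={n5}
  n6: DF={n5,n7,n9}
  n7: DF={n9}
  n8: DF={n9}
  n9: DF=∅

φ for j: defs {n2}
  DF⁺ = {n3}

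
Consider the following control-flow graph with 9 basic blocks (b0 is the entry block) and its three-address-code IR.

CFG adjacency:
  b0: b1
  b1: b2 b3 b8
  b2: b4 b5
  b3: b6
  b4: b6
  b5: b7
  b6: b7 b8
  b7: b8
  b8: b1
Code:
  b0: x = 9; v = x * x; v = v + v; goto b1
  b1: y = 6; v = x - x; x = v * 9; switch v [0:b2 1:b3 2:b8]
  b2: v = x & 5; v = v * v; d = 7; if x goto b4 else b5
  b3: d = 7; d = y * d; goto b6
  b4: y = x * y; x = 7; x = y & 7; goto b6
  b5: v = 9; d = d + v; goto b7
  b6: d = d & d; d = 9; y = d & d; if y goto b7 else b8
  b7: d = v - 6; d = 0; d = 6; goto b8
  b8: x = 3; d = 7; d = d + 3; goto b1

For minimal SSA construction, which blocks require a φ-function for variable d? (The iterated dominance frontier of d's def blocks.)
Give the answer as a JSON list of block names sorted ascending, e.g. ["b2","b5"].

Answer: ["b1", "b6", "b7", "b8"]

Derivation:
idom tree: b1←b0 b2←b1 b3←b1 b4←b2 b5←b2 b6←b1 b7←b1 b8←b1
Dom∩ at merges:
  b1: preds {b0,b8}: {b0} ∩ {b0,b1,b8} = {b0}; idom=b0
  b6: preds {b3,b4}: {b0,b1,b3} ∩ {b0,b1,b2,b4} = {b0,b1}; idom=b1
  b7: preds {b5,b6}: {b0,b1,b2,b5} ∩ {b0,b1,b6} = {b0,b1}; idom=b1
  b8: preds {b1,b6,b7}: {b0,b1} ∩ {b0,b1,b6} ∩ {b0,b1,b7} = {b0,b1}; idom=b1

DF walk-up:
  b1←b0: walk · to b0
  b1←b8: walk b8→b1 to b0
  b6←b3: walk b3 to b1
  b6←b4: walk b4→b2 to b1
  b7←b5: walk b5→b2 to b1
  b7←b6: walk b6 to b1
  b8←b1: walk · to b1
  b8←b6: walk b6 to b1
  b8←b7: walk b7 to b1
  b0: DF=∅
  b1: DF={b1}
  b2: DF={b6,b7}
  b3: DF={b6}
  b4: DF={b6}
  b5: DF={b7}
  b6: DF={b7,b8}
  b7: DF={b8}
  b8: DF={b1}

φ for d: defs {b2,b3,b5,b6,b7,b8}
  DF⁺ = {b1,b6,b7,b8}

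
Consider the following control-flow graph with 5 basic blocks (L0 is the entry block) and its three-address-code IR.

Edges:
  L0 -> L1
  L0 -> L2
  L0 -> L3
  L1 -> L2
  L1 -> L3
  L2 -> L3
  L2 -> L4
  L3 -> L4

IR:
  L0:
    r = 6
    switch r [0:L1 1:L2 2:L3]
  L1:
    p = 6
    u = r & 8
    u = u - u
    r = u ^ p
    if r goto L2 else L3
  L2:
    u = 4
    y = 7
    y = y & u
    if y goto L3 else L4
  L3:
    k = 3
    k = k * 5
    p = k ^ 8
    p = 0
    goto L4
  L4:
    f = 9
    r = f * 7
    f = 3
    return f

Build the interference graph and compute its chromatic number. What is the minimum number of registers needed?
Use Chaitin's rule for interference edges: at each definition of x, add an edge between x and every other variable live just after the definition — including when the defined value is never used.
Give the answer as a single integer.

Answer: 2

Derivation:
def/use:
  L0: def={r} ue=∅
  L1: def={p,r,u} ue={r}
  L2: def={u,y} ue=∅
  L3: def={k,p} ue=∅
  L4: def={f,r} ue=∅

Live sets:
  L0: in=∅ out={r}
  L1: in={r} out=∅
  L2: in=∅ out=∅
  L3: in=∅ out=∅
  L4: in=∅ out=∅

Interfere edges:
  f — ∅
  k — ∅
  p — {r,u}
  r — {p}
  u — {p,y}
  y — {u}

Chromatic number:
  {p,r} pairwise interfere (2-clique) ⇒ χ ≥ 2
  2-colouring: r0={f,k,p,y}  r1={r,u}
  χ = 2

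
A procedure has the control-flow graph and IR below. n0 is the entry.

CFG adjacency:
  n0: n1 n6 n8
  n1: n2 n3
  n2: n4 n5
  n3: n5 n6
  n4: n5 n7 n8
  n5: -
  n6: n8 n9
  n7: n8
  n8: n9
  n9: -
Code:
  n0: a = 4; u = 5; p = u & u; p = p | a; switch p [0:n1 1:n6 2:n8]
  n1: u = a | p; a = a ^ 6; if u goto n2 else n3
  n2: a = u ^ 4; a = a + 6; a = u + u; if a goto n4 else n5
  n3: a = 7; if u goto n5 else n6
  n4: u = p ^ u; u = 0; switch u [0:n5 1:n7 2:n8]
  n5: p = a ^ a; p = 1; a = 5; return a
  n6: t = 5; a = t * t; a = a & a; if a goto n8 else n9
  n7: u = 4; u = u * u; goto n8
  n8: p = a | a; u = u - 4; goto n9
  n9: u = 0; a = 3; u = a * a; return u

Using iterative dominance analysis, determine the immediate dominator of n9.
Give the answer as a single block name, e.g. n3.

idom tree: n1←n0 n2←n1 n3←n1 n4←n2 n5←n1 n6←n0 n7←n4 n8←n0 n9←n0
Join-block Dom:
  n5: preds {n2,n3,n4}: {n0,n1,n2} ∩ {n0,n1,n3} ∩ {n0,n1,n2,n4} = {n0,n1}; idom=n1
  n6: preds {n0,n3}: {n0} ∩ {n0,n1,n3} = {n0}; idom=n0
  n8: preds {n0,n4,n6,n7}: {n0} ∩ {n0,n1,n2,n4} ∩ {n0,n6} ∩ {n0,n1,n2,n4,n7} = {n0}; idom=n0
  n9: preds {n6,n8}: {n0,n6} ∩ {n0,n8} = {n0}; idom=n0

idom(n9) = n0

Answer: n0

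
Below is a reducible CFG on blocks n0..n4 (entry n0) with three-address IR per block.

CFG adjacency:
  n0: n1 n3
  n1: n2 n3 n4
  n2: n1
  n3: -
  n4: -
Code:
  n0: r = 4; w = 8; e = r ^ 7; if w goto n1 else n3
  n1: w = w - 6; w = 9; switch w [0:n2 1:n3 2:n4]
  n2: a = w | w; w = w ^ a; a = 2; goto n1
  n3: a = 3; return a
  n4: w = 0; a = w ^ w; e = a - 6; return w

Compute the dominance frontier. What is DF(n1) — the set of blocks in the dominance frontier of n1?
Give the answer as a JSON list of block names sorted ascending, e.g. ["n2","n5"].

Answer: ["n1", "n3"]

Working:
idom tree: n1←n0 n2←n1 n3←n0 n4←n1
Dom at joins:
  n1: preds {n0,n2}: {n0} ∩ {n0,n1,n2} = {n0}; idom=n0
  n3: preds {n0,n1}: {n0} ∩ {n0,n1} = {n0}; idom=n0

DF walk-up:
  join n1 pred n0: · stop@n0
  join n1 pred n2: n2→n1 stop@n0
  join n3 pred n0: · stop@n0
  join n3 pred n1: n1 stop@n0
  n0: DF=∅
  n1: DF={n1,n3}
  n2: DF={n1}
  n3: DF=∅
  n4: DF=∅

DF(n1) = ["n1", "n3"]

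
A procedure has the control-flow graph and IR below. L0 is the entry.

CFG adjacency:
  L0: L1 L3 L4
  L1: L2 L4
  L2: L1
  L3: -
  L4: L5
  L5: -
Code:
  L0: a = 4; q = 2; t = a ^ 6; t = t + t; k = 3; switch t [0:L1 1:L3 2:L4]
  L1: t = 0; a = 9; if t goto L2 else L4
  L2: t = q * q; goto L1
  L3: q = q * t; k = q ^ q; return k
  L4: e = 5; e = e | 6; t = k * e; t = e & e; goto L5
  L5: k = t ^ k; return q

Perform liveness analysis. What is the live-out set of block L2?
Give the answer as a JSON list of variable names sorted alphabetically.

Per-block:
  L0: def={a,k,q,t} ue=∅
  L1: def={a,t} ue=∅
  L2: def={t} ue={q}
  L3: def={k,q} ue={q,t}
  L4: def={e,t} ue={k}
  L5: def={k} ue={k,q,t}

Backward fixpoint:
  L0: in=∅ out={k,q,t}
  L1: in={k,q} out={k,q}
  L2: in={k,q} out={k,q}
  L3: in={q,t} out=∅
  L4: in={k,q} out={k,q,t}
  L5: in={k,q,t} out=∅

live-out(L2) = ["k", "q"]

Answer: ["k", "q"]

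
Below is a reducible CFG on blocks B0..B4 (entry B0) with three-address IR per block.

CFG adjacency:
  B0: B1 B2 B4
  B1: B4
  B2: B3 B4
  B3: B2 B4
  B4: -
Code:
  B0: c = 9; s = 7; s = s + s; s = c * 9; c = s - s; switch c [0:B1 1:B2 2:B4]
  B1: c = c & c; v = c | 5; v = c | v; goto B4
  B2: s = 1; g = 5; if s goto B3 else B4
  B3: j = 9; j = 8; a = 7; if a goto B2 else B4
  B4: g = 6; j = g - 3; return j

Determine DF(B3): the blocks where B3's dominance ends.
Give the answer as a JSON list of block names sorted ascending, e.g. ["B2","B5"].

idom tree: B1←B0 B2←B0 B3←B2 B4←B0
Join-block Dom:
  B2: preds {B0,B3}: {B0} ∩ {B0,B2,B3} = {B0}; idom=B0
  B4: preds {B0,B1,B2,B3}: {B0} ∩ {B0,B1} ∩ {B0,B2} ∩ {B0,B2,B3} = {B0}; idom=B0

DF walk-up:
  B2←B0: walk · to B0
  B2←B3: walk B3→B2 to B0
  B4←B0: walk · to B0
  B4←B1: walk B1 to B0
  B4←B2: walk B2 to B0
  B4←B3: walk B3→B2 to B0
  B0 → ∅
  B1 → {B4}
  B2 → {B2,B4}
  B3 → {B2,B4}
  B4 → ∅

DF(B3) = ["B2", "B4"]

Answer: ["B2", "B4"]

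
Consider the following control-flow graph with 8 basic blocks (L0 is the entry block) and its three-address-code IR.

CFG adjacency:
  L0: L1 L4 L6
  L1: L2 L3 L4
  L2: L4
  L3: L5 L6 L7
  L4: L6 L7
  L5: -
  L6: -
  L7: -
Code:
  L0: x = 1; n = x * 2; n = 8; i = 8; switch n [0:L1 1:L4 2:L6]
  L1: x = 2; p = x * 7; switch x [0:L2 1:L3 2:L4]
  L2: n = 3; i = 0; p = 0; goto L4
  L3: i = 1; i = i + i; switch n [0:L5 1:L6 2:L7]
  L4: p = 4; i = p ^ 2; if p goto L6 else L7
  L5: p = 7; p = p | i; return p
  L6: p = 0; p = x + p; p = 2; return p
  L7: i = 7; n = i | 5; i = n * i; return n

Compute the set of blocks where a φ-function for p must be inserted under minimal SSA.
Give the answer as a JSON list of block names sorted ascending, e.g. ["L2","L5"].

idom tree: L1←L0 L2←L1 L3←L1 L4←L0 L5←L3 L6←L0 L7←L0
Dom∩ at merges:
  L4: preds {L0,L1,L2}: {L0} ∩ {L0,L1} ∩ {L0,L1,L2} = {L0}; idom=L0
  L6: preds {L0,L3,L4}: {L0} ∩ {L0,L1,L3} ∩ {L0,L4} = {L0}; idom=L0
  L7: preds {L3,L4}: {L0,L1,L3} ∩ {L0,L4} = {L0}; idom=L0

DF walk-up:
  join L4 pred L0: · stop@L0
  join L4 pred L1: L1 stop@L0
  join L4 pred L2: L2→L1 stop@L0
  join L6 pred L0: · stop@L0
  join L6 pred L3: L3→L1 stop@L0
  join L6 pred L4: L4 stop@L0
  join L7 pred L3: L3→L1 stop@L0
  join L7 pred L4: L4 stop@L0
  L0 → ∅
  L1 → {L4,L6,L7}
  L2 → {L4}
  L3 → {L6,L7}
  L4 → {L6,L7}
  L5 → ∅
  L6 → ∅
  L7 → ∅

φ for p: defs {L1,L2,L4,L5,L6}
  DF⁺ = {L4,L6,L7}

Answer: ["L4", "L6", "L7"]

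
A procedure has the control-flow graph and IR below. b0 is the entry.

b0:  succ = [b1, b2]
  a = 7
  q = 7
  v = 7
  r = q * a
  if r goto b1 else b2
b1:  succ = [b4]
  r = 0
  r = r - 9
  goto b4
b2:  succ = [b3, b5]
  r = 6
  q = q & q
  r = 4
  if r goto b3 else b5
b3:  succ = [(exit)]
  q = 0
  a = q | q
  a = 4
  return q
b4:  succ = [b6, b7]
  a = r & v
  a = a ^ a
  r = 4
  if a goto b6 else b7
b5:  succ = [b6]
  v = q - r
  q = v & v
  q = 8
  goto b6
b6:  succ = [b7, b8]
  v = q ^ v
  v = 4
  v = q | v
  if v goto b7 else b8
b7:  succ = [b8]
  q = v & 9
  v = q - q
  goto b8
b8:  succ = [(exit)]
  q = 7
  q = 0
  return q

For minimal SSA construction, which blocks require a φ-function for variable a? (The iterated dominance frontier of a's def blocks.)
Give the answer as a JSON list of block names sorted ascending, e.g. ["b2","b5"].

idom tree: b1←b0 b2←b0 b3←b2 b4←b1 b5←b2 b6←b0 b7←b0 b8←b0
Join-block Dom:
  b6: preds {b4,b5}: {b0,b1,b4} ∩ {b0,b2,b5} = {b0}; idom=b0
  b7: preds {b4,b6}: {b0,b1,b4} ∩ {b0,b6} = {b0}; idom=b0
  b8: preds {b6,b7}: {b0,b6} ∩ {b0,b7} = {b0}; idom=b0

Frontier:
  join b6 pred b4: b4→b1 stop@b0
  join b6 pred b5: b5→b2 stop@b0
  join b7 pred b4: b4→b1 stop@b0
  join b7 pred b6: b6 stop@b0
  join b8 pred b6: b6 stop@b0
  join b8 pred b7: b7 stop@b0
  b0: DF=∅
  b1: DF={b6,b7}
  b2: DF={b6}
  b3: DF=∅
  b4: DF={b6,b7}
  b5: DF={b6}
  b6: DF={b7,b8}
  b7: DF={b8}
  b8: DF=∅

φ for a: defs {b0,b3,b4}
  DF⁺ = {b6,b7,b8}

Answer: ["b6", "b7", "b8"]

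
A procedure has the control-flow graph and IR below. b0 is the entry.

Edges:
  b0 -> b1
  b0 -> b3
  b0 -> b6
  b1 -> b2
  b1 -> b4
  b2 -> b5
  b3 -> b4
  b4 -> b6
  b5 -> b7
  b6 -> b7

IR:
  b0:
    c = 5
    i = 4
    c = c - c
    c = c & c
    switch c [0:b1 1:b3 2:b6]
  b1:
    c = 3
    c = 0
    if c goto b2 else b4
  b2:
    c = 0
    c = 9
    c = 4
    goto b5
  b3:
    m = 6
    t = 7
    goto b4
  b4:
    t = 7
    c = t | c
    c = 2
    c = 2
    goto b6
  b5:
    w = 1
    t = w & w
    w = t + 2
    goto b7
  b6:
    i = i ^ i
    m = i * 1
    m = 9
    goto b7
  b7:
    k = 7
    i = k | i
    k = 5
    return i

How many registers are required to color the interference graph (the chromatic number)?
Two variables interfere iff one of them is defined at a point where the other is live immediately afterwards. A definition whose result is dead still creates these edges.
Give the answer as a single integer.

Per-block:
  b0: {c,i} / ∅
  b1: {c} / ∅
  b2: {c} / ∅
  b3: {m,t} / ∅
  b4: {c,t} / {c}
  b5: {t,w} / ∅
  b6: {i,m} / {i}
  b7: {i,k} / {i}

Live sets:
  live b0: ∅→{c,i}
  live b1: {i}→{c,i}
  live b2: {i}→{i}
  live b3: {c,i}→{c,i}
  live b4: {c,i}→{i}
  live b5: {i}→{i}
  live b6: {i}→{i}
  live b7: {i}→∅

Interfere edges:
  c — {i,m,t}
  i — {c,k,m,t,w}
  k — {i}
  m — {c,i}
  t — {c,i}
  w — {i}

Chromatic number:
  clique {c,i,m} ⇒ need ≥ 3
  3-colouring: R0={i}  R1={c,k,w}  R2={m,t}
  χ = 3

Answer: 3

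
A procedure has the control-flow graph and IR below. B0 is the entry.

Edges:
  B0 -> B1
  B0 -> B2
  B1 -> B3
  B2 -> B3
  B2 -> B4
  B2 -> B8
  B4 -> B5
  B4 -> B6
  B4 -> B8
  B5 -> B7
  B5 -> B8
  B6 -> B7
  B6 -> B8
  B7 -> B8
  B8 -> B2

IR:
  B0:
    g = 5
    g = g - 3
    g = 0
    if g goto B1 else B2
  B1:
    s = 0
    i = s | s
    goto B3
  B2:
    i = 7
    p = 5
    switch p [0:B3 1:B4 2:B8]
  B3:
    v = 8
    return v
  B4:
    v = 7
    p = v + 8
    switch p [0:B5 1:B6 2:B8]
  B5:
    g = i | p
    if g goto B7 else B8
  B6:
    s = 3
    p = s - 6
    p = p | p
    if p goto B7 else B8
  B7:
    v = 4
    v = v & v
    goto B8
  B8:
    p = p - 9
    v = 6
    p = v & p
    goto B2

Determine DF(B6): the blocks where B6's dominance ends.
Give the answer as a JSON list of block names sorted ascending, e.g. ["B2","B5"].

idom tree: B1←B0 B2←B0 B3←B0 B4←B2 B5←B4 B6←B4 B7←B4 B8←B2
Dom at joins:
  B2: preds {B0,B8}: {B0} ∩ {B0,B2,B8} = {B0}; idom=B0
  B3: preds {B1,B2}: {B0,B1} ∩ {B0,B2} = {B0}; idom=B0
  B7: preds {B5,B6}: {B0,B2,B4,B5} ∩ {B0,B2,B4,B6} = {B0,B2,B4}; idom=B4
  B8: preds {B2,B4,B5,B6,B7}: {B0,B2} ∩ {B0,B2,B4} ∩ {B0,B2,B4,B5} ∩ {B0,B2,B4,B6} ∩ {B0,B2,B4,B7} = {B0,B2}; idom=B2

DF walk-up:
  B2←B0: walk · to B0
  B2←B8: walk B8→B2 to B0
  B3←B1: walk B1 to B0
  B3←B2: walk B2 to B0
  B7←B5: walk B5 to B4
  B7←B6: walk B6 to B4
  B8←B2: walk · to B2
  B8←B4: walk B4 to B2
  B8←B5: walk B5→B4 to B2
  B8←B6: walk B6→B4 to B2
  B8←B7: walk B7→B4 to B2
  DF(B0)=∅
  DF(B1)={B3}
  DF(B2)={B2,B3}
  DF(B3)=∅
  DF(B4)={B8}
  DF(B5)={B7,B8}
  DF(B6)={B7,B8}
  DF(B7)={B8}
  DF(B8)={B2}

DF(B6) = ["B7", "B8"]

Answer: ["B7", "B8"]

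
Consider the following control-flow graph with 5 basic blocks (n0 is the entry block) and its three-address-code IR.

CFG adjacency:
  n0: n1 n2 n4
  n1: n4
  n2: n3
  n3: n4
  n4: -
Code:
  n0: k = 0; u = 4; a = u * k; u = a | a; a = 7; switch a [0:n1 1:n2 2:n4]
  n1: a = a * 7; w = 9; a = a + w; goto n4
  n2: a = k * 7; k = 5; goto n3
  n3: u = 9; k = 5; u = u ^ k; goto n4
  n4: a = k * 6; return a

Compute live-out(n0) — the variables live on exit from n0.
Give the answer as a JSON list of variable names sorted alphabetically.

Block summaries:
  n0: {a,k,u} / ∅
  n1: {a,w} / {a}
  n2: {a,k} / {k}
  n3: {k,u} / ∅
  n4: {a} / {k}

Backward fixpoint:
  n0 li=∅ lo={a,k}
  n1 li={a,k} lo={k}
  n2 li={k} lo=∅
  n3 li=∅ lo={k}
  n4 li={k} lo=∅

live-out(n0) = ["a", "k"]

Answer: ["a", "k"]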